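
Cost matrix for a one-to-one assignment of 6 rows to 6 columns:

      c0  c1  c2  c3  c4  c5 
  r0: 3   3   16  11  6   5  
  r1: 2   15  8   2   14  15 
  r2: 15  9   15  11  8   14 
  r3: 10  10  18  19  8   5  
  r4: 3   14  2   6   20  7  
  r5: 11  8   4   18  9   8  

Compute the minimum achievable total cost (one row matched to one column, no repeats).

Minimum assignment cost: 25

optimal assignment: row0→col1 (cost 3), row1→col3 (cost 2), row2→col4 (cost 8), row3→col5 (cost 5), row4→col0 (cost 3), row5→col2 (cost 4)
total = 3 + 2 + 8 + 5 + 3 + 4 = 25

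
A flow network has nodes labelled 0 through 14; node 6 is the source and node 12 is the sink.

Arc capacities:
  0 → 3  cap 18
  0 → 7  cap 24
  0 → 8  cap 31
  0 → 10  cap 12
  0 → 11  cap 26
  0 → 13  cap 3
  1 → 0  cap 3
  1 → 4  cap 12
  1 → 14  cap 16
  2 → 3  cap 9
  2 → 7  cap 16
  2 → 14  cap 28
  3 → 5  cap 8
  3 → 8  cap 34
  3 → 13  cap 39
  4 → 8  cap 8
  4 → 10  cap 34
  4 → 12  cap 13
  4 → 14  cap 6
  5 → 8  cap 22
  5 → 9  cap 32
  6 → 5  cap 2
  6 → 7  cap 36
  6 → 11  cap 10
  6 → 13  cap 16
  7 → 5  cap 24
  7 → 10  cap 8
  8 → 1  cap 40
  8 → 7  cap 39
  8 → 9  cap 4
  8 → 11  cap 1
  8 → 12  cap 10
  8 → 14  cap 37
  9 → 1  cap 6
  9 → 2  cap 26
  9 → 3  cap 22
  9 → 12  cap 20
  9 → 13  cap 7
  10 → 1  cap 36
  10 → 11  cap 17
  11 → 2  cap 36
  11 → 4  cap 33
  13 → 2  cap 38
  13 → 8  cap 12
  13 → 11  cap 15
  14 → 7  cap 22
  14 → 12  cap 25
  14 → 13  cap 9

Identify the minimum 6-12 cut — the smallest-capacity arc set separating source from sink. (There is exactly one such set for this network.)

augment #1: 6→5→8→12 push 2
augment #2: 6→11→4→12 push 10
augment #3: 6→13→8→12 push 8
augment #4: 6→7→5→9→12 push 20
augment #5: 6→13→2→14→12 push 8
augment #6: 6→7→5→8→14→12 push 4
augment #7: 6→7→10→1→4→12 push 3
augment #8: 6→7→10→1→14→12 push 5
max flow = 60; residual-reachable set from 6 gives S-side
cut edges (S→T): {(6,5), (6,11), (6,13), (7,5), (7,10)} total cap 60

Min-cut arcs: {(6,5), (6,11), (6,13), (7,5), (7,10)} (total capacity 60)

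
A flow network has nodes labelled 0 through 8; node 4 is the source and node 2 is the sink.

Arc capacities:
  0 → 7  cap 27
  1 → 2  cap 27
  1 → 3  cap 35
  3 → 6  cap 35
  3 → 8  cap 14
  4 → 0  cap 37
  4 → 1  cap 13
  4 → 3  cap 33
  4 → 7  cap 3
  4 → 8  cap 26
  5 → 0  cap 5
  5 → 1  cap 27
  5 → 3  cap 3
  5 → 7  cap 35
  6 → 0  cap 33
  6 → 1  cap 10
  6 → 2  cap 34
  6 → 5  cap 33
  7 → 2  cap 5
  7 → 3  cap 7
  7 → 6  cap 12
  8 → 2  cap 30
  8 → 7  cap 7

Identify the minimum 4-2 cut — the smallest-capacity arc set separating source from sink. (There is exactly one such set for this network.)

Min-cut arcs: {(3,6), (4,1), (7,2), (7,6), (8,2)} (total capacity 95)

augment #1: 4→1→2 push 13
augment #2: 4→7→2 push 3
augment #3: 4→8→2 push 26
augment #4: 4→0→7→2 push 2
augment #5: 4→3→6→2 push 33
augment #6: 4→0→7→6→2 push 1
augment #7: 4→0→7→3→8→2 push 4
augment #8: 4→0→7→6→1→2 push 10
augment #9: 4→0→7→6→5→1→2 push 1
augment #10: 4→0→7→3→6→5→1→2 push 2
max flow = 95; residual-reachable set from 4 gives S-side
cut edges (S→T): {(3,6), (4,1), (7,2), (7,6), (8,2)} total cap 95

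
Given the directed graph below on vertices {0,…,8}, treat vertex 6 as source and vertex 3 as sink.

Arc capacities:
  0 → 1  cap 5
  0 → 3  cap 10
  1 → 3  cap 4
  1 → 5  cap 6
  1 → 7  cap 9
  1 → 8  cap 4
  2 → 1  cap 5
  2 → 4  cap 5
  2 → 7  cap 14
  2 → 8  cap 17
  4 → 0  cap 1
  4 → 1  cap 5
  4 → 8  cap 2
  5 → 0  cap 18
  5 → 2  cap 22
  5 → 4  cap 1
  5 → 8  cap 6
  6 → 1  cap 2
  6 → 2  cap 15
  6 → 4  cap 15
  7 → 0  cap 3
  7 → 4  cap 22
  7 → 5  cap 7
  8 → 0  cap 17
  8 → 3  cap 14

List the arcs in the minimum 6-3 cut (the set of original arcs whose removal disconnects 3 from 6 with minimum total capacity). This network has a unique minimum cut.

Min-cut arcs: {(4,0), (4,1), (4,8), (6,1), (6,2)} (total capacity 25)

augment #1: 6→1→3 push 2
augment #2: 6→2→1→3 push 2
augment #3: 6→2→8→3 push 13
augment #4: 6→4→0→3 push 1
augment #5: 6→4→8→3 push 1
augment #6: 6→4→8→0→3 push 1
augment #7: 6→4→1→5→0→3 push 5
max flow = 25; residual-reachable set from 6 gives S-side
cut edges (S→T): {(4,0), (4,1), (4,8), (6,1), (6,2)} total cap 25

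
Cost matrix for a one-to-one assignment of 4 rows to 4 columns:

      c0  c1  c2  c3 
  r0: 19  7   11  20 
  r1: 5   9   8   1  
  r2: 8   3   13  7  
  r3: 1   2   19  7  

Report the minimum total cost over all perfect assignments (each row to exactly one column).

optimal assignment: row0→col2 (cost 11), row1→col3 (cost 1), row2→col1 (cost 3), row3→col0 (cost 1)
total = 11 + 1 + 3 + 1 = 16

Minimum assignment cost: 16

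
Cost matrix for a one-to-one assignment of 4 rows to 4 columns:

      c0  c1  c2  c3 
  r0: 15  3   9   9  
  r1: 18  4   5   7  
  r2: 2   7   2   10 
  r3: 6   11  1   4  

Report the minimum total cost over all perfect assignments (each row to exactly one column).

optimal assignment: row0→col1 (cost 3), row1→col3 (cost 7), row2→col0 (cost 2), row3→col2 (cost 1)
total = 3 + 7 + 2 + 1 = 13

Minimum assignment cost: 13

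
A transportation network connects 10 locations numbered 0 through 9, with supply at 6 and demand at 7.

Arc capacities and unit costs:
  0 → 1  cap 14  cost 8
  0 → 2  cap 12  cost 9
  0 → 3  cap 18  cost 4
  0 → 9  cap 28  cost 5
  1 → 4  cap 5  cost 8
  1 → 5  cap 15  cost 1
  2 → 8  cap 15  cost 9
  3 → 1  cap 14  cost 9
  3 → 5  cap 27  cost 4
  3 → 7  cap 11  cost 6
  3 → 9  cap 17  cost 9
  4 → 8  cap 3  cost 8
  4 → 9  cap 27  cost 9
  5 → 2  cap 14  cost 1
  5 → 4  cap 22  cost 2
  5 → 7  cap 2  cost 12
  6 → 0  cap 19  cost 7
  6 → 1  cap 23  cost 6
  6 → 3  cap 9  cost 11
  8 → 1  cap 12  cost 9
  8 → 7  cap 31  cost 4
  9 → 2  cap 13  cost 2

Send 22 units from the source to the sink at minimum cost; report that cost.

Minimum cost for 22 units: 414

shortest-cost path #1: 6→3→7 push 9 @ unit cost 17 (adds 153)
shortest-cost path #2: 6→0→3→7 push 2 @ unit cost 17 (adds 34)
shortest-cost path #3: 6→1→5→7 push 2 @ unit cost 19 (adds 38)
shortest-cost path #4: 6→1→5→2→8→7 push 9 @ unit cost 21 (adds 189)
total cost = 414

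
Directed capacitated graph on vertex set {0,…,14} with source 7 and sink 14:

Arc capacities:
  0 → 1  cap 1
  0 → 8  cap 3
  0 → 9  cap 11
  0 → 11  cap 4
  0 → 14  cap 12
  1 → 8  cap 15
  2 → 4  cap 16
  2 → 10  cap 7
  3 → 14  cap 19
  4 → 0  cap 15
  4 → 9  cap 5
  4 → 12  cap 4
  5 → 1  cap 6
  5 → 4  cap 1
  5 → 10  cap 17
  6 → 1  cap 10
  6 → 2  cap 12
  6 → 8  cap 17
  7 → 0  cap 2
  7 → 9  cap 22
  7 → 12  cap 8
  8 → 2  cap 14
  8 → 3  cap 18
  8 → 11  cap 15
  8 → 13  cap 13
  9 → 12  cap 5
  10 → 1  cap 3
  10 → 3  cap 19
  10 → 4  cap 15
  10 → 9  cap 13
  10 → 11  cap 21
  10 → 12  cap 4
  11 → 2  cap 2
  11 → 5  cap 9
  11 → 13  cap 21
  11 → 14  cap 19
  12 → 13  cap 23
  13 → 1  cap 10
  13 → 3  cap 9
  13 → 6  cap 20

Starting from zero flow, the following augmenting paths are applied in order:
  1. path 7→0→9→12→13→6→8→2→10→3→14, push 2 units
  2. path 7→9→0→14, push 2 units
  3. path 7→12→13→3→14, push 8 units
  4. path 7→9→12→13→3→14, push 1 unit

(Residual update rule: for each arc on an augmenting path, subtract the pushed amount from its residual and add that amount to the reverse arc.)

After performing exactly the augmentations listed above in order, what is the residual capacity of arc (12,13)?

Residual capacity of (12,13): 12

after path 1 (7→0→9→12→13→6→8→2→10→3→14, push 2): res(12,13)=21
after path 2 (7→9→0→14, push 2): res(12,13)=21
after path 3 (7→12→13→3→14, push 8): res(12,13)=13
after path 4 (7→9→12→13→3→14, push 1): res(12,13)=12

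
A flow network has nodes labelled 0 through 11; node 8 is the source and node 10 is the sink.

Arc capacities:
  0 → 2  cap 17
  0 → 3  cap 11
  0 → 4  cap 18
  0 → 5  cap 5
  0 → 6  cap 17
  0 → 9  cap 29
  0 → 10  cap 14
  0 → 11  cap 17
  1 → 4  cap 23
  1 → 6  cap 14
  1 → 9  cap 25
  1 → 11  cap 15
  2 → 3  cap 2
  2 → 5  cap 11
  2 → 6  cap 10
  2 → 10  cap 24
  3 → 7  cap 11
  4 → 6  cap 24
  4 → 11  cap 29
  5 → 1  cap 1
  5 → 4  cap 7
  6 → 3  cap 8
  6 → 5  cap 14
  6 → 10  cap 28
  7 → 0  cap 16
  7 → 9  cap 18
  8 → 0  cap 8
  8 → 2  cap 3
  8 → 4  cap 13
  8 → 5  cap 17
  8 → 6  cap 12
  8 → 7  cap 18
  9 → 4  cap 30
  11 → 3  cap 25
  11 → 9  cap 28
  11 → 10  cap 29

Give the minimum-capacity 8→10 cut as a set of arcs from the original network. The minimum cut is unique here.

Min-cut arcs: {(5,1), (5,4), (8,0), (8,2), (8,4), (8,6), (8,7)} (total capacity 62)

augment #1: 8→0→10 push 8
augment #2: 8→2→10 push 3
augment #3: 8→6→10 push 12
augment #4: 8→4→6→10 push 13
augment #5: 8→7→0→10 push 6
augment #6: 8→5→1→6→10 push 1
augment #7: 8→5→4→6→10 push 2
augment #8: 8→5→4→11→10 push 5
augment #9: 8→7→0→2→10 push 10
augment #10: 8→7→9→4→11→10 push 2
max flow = 62; residual-reachable set from 8 gives S-side
cut edges (S→T): {(5,1), (5,4), (8,0), (8,2), (8,4), (8,6), (8,7)} total cap 62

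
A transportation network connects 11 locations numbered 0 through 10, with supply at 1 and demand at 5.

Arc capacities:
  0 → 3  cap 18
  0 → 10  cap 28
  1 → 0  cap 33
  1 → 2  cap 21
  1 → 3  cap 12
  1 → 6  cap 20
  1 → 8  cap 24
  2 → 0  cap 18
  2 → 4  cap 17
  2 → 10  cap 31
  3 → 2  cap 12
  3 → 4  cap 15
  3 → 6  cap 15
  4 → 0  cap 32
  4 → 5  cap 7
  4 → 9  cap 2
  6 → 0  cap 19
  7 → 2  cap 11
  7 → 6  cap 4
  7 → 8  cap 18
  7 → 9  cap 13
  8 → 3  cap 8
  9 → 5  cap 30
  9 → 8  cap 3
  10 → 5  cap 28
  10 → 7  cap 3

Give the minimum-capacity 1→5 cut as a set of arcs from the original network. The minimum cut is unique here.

augment #1: 1→0→10→5 push 28
augment #2: 1→2→4→5 push 7
augment #3: 1→2→4→9→5 push 2
augment #4: 1→2→10→7→9→5 push 3
max flow = 40; residual-reachable set from 1 gives S-side
cut edges (S→T): {(4,5), (4,9), (10,5), (10,7)} total cap 40

Min-cut arcs: {(4,5), (4,9), (10,5), (10,7)} (total capacity 40)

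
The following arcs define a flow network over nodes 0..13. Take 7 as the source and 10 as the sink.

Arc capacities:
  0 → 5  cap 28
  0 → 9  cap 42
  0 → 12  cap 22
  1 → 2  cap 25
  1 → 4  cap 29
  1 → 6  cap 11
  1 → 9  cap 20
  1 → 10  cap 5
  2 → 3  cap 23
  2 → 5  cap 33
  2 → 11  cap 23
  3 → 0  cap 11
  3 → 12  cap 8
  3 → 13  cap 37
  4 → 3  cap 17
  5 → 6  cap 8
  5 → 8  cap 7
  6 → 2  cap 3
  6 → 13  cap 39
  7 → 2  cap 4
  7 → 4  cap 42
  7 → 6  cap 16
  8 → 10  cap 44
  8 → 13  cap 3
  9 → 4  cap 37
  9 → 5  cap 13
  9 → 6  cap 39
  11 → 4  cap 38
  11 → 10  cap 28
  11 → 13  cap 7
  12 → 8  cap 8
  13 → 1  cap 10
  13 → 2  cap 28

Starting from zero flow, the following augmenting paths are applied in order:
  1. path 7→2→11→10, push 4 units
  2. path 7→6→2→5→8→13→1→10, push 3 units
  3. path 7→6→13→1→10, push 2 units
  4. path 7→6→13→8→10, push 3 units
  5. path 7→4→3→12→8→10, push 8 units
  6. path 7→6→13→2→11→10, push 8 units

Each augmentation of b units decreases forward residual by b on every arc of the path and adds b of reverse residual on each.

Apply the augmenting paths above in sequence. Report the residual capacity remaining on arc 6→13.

after path 1 (7→2→11→10, push 4): res(6,13)=39
after path 2 (7→6→2→5→8→13→1→10, push 3): res(6,13)=39
after path 3 (7→6→13→1→10, push 2): res(6,13)=37
after path 4 (7→6→13→8→10, push 3): res(6,13)=34
after path 5 (7→4→3→12→8→10, push 8): res(6,13)=34
after path 6 (7→6→13→2→11→10, push 8): res(6,13)=26

Residual capacity of (6,13): 26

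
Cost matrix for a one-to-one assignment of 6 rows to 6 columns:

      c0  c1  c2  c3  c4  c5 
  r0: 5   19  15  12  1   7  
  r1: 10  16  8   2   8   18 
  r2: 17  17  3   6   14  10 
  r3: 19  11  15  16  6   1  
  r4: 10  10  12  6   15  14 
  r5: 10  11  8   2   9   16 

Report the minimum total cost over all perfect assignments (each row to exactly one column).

one of 2 optimal assignments: row0→col4 (cost 1), row1→col0 (cost 10), row2→col2 (cost 3), row3→col5 (cost 1), row4→col1 (cost 10), row5→col3 (cost 2)
total = 1 + 10 + 3 + 1 + 10 + 2 = 27

Minimum assignment cost: 27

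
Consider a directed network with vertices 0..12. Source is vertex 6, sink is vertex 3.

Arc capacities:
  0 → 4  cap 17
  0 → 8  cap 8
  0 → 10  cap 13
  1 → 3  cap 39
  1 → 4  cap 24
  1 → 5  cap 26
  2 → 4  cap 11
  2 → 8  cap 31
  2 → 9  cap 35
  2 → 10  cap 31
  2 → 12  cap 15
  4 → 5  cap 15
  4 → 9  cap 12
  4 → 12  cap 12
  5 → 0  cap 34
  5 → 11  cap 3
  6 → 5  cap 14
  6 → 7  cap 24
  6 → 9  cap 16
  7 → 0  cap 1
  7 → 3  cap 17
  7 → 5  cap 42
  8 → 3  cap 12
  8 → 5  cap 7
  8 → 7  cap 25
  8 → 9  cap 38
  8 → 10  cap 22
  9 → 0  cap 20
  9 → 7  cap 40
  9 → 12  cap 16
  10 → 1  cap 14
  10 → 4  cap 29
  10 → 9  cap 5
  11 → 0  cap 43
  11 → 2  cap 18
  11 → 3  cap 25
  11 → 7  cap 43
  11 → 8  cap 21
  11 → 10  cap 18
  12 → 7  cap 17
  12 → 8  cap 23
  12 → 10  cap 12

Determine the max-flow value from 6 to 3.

Maximum flow value: 46

augment #1: 6→7→3 bottleneck 17, total now 17
augment #2: 6→5→11→3 bottleneck 3, total now 20
augment #3: 6→5→0→8→3 bottleneck 8, total now 28
augment #4: 6→9→12→8→3 bottleneck 4, total now 32
augment #5: 6→5→0→10→1→3 bottleneck 3, total now 35
augment #6: 6→7→0→10→1→3 bottleneck 1, total now 36
augment #7: 6→9→0→10→1→3 bottleneck 9, total now 45
augment #8: 6→9→12→10→1→3 bottleneck 1, total now 46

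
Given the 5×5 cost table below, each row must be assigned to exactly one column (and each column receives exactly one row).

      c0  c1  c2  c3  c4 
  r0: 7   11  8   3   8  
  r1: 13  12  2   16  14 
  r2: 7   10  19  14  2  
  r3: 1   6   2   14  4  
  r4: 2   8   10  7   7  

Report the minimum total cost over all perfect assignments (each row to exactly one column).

optimal assignment: row0→col3 (cost 3), row1→col2 (cost 2), row2→col4 (cost 2), row3→col1 (cost 6), row4→col0 (cost 2)
total = 3 + 2 + 2 + 6 + 2 = 15

Minimum assignment cost: 15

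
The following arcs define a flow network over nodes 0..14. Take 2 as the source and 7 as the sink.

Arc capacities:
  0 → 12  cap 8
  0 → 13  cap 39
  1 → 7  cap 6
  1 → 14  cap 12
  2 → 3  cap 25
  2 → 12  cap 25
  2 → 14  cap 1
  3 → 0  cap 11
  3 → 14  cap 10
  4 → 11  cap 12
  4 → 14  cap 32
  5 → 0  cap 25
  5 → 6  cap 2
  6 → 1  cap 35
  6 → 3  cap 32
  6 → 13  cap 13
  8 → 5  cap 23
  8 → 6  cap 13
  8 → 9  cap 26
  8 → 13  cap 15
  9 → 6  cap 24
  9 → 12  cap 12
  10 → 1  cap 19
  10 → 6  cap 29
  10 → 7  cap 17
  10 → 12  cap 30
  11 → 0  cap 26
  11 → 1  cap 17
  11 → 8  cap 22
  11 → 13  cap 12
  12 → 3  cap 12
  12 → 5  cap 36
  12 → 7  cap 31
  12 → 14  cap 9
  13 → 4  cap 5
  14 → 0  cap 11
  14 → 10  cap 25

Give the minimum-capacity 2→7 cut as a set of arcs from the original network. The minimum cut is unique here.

Min-cut arcs: {(2,12), (2,14), (3,0), (3,14)} (total capacity 47)

augment #1: 2→12→7 push 25
augment #2: 2→14→10→7 push 1
augment #3: 2→3→0→12→7 push 6
augment #4: 2→3→14→10→7 push 10
augment #5: 2→3→0→12→14→10→7 push 2
augment #6: 2→3→0→13→4→11→1→7 push 3
max flow = 47; residual-reachable set from 2 gives S-side
cut edges (S→T): {(2,12), (2,14), (3,0), (3,14)} total cap 47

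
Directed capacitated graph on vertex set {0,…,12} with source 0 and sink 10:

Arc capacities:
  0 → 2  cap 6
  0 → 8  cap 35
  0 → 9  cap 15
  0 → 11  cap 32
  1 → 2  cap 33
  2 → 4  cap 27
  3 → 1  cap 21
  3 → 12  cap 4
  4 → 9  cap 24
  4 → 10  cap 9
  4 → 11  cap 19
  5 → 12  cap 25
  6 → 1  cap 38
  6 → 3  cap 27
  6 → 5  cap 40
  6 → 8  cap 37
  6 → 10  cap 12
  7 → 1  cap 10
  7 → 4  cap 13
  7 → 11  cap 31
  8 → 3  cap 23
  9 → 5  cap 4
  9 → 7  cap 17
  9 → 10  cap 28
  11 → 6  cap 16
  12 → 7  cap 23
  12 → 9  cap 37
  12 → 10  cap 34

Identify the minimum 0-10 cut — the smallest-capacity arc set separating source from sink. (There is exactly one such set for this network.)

augment #1: 0→9→10 push 15
augment #2: 0→2→4→10 push 6
augment #3: 0→11→6→10 push 12
augment #4: 0→8→3→12→10 push 4
augment #5: 0→11→6→5→12→10 push 4
augment #6: 0→8→3→1→2→4→10 push 3
augment #7: 0→8→3→1→2→4→9→10 push 13
augment #8: 0→8→3→1→2→4→9→5→12→10 push 3
max flow = 60; residual-reachable set from 0 gives S-side
cut edges (S→T): {(0,2), (0,9), (8,3), (11,6)} total cap 60

Min-cut arcs: {(0,2), (0,9), (8,3), (11,6)} (total capacity 60)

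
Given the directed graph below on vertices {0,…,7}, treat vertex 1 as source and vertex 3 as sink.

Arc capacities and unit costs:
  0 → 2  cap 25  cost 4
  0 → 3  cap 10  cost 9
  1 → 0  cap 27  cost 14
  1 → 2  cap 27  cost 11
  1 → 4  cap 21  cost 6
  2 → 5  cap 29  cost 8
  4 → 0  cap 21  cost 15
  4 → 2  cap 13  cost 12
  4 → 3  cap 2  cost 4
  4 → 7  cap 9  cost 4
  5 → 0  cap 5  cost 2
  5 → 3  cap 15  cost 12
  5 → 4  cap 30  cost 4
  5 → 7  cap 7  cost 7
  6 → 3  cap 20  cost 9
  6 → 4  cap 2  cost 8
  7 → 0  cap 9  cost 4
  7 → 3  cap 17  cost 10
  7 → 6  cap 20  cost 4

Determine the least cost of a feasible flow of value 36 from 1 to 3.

Minimum cost for 36 units: 895

shortest-cost path #1: 1→4→3 push 2 @ unit cost 10 (adds 20)
shortest-cost path #2: 1→4→7→3 push 9 @ unit cost 20 (adds 180)
shortest-cost path #3: 1→0→3 push 10 @ unit cost 23 (adds 230)
shortest-cost path #4: 1→2→5→3 push 15 @ unit cost 31 (adds 465)
total cost = 895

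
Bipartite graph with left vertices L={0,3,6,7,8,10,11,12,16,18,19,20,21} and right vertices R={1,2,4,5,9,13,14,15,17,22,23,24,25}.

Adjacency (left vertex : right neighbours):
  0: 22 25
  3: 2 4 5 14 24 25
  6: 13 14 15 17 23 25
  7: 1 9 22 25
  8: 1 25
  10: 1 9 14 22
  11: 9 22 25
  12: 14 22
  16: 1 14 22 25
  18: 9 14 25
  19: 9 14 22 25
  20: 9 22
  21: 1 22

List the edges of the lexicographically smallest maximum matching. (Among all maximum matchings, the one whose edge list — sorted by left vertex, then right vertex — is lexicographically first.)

Lex-smallest maximum matching: {(0,22), (3,2), (6,13), (7,1), (8,25), (10,9), (12,14)}

|M| = 7 (so the lex-smallest maximum matching has 7 edges)
process left vertices in ascending order; for each, take the smallest-labelled available neighbour that still permits 7 edges overall, or leave it unmatched if none does
lex-smallest matching: {0-22, 3-2, 6-13, 7-1, 8-25, 10-9, 12-14}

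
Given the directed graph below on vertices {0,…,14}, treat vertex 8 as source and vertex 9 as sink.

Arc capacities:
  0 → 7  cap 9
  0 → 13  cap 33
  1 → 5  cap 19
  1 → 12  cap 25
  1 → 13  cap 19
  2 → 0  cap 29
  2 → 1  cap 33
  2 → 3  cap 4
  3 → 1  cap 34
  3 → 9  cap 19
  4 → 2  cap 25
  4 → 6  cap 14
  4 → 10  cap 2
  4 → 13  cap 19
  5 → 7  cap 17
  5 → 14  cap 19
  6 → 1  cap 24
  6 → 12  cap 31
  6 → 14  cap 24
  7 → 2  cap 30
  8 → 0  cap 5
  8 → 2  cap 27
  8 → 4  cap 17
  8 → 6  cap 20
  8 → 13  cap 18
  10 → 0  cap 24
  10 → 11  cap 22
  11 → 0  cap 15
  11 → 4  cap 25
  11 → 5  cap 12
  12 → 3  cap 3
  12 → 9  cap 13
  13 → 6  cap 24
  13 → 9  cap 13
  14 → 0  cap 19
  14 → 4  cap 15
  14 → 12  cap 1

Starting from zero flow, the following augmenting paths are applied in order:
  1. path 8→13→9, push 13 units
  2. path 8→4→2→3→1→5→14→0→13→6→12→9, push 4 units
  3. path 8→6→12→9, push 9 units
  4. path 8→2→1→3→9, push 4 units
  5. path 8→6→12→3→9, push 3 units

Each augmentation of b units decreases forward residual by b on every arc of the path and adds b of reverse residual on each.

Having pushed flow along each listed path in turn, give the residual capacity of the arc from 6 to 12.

after path 1 (8→13→9, push 13): res(6,12)=31
after path 2 (8→4→2→3→1→5→14→0→13→6→12→9, push 4): res(6,12)=27
after path 3 (8→6→12→9, push 9): res(6,12)=18
after path 4 (8→2→1→3→9, push 4): res(6,12)=18
after path 5 (8→6→12→3→9, push 3): res(6,12)=15

Residual capacity of (6,12): 15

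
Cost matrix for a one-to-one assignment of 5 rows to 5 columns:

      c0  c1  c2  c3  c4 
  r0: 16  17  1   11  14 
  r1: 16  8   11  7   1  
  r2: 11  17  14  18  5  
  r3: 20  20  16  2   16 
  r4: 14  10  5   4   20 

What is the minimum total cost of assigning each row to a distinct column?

optimal assignment: row0→col2 (cost 1), row1→col4 (cost 1), row2→col0 (cost 11), row3→col3 (cost 2), row4→col1 (cost 10)
total = 1 + 1 + 11 + 2 + 10 = 25

Minimum assignment cost: 25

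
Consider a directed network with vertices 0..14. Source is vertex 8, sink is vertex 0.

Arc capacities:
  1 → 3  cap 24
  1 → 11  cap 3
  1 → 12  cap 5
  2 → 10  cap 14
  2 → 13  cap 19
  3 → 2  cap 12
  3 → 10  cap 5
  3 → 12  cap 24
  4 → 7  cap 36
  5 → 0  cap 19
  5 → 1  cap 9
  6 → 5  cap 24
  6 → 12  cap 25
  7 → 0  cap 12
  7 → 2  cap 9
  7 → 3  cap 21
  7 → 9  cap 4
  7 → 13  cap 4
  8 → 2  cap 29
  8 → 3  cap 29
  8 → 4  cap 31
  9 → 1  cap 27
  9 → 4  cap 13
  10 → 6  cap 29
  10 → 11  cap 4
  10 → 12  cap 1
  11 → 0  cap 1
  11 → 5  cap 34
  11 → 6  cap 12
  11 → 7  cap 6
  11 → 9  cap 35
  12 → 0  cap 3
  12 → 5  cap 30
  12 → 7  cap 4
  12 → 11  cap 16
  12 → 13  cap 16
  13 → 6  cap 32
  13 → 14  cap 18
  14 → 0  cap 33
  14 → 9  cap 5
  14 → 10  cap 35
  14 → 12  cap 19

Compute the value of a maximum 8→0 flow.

Maximum flow value: 53

augment #1: 8→3→12→0 bottleneck 3, total now 3
augment #2: 8→4→7→0 bottleneck 12, total now 15
augment #3: 8→2→10→11→0 bottleneck 1, total now 16
augment #4: 8→2→13→14→0 bottleneck 18, total now 34
augment #5: 8→3→12→5→0 bottleneck 19, total now 53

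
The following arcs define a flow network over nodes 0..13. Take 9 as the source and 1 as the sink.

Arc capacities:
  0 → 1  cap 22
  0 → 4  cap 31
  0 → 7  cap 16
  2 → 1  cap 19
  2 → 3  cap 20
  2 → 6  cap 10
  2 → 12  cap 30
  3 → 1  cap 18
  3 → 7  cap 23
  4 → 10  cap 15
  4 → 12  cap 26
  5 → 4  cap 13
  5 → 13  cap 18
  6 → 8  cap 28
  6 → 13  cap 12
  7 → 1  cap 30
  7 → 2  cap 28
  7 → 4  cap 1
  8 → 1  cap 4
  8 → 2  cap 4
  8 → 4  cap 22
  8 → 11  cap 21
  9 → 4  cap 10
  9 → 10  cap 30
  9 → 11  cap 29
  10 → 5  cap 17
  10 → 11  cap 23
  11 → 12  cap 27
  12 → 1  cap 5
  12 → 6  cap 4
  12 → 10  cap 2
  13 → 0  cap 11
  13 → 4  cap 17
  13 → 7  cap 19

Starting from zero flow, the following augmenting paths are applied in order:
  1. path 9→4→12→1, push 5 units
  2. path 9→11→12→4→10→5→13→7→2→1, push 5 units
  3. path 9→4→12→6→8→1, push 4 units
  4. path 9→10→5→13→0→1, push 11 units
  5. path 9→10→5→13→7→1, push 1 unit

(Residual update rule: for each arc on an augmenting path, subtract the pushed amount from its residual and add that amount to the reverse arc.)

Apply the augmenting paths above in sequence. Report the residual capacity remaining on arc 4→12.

after path 1 (9→4→12→1, push 5): res(4,12)=21
after path 2 (9→11→12→4→10→5→13→7→2→1, push 5): res(4,12)=26
after path 3 (9→4→12→6→8→1, push 4): res(4,12)=22
after path 4 (9→10→5→13→0→1, push 11): res(4,12)=22
after path 5 (9→10→5→13→7→1, push 1): res(4,12)=22

Residual capacity of (4,12): 22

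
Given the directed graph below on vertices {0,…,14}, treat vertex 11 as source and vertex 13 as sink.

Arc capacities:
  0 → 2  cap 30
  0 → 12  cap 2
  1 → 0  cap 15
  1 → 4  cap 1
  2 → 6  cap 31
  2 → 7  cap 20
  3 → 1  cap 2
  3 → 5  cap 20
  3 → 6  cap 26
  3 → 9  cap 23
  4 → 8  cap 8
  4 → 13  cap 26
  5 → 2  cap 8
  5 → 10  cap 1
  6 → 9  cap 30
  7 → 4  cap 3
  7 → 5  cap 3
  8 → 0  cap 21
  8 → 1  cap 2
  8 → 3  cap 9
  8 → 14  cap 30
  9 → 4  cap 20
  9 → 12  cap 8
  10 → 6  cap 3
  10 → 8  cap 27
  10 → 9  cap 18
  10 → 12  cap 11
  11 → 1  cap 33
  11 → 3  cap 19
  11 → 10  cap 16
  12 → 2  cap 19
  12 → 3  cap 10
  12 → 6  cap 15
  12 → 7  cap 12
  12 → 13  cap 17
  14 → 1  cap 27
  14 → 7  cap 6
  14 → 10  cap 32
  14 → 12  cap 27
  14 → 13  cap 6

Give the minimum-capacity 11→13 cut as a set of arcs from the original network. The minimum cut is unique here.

Min-cut arcs: {(1,4), (7,4), (9,4), (12,13), (14,13)} (total capacity 47)

augment #1: 11→1→4→13 push 1
augment #2: 11→10→12→13 push 11
augment #3: 11→1→0→12→13 push 2
augment #4: 11→3→9→4→13 push 19
augment #5: 11→10→8→14→13 push 5
augment #6: 11→1→0→2→7→4→13 push 3
augment #7: 11→1→0→2→6→9→4→13 push 1
augment #8: 11→1→0→2→6→9→12→13 push 4
augment #9: 11→1→0→2→7→5→10→8→14→13 push 1
max flow = 47; residual-reachable set from 11 gives S-side
cut edges (S→T): {(1,4), (7,4), (9,4), (12,13), (14,13)} total cap 47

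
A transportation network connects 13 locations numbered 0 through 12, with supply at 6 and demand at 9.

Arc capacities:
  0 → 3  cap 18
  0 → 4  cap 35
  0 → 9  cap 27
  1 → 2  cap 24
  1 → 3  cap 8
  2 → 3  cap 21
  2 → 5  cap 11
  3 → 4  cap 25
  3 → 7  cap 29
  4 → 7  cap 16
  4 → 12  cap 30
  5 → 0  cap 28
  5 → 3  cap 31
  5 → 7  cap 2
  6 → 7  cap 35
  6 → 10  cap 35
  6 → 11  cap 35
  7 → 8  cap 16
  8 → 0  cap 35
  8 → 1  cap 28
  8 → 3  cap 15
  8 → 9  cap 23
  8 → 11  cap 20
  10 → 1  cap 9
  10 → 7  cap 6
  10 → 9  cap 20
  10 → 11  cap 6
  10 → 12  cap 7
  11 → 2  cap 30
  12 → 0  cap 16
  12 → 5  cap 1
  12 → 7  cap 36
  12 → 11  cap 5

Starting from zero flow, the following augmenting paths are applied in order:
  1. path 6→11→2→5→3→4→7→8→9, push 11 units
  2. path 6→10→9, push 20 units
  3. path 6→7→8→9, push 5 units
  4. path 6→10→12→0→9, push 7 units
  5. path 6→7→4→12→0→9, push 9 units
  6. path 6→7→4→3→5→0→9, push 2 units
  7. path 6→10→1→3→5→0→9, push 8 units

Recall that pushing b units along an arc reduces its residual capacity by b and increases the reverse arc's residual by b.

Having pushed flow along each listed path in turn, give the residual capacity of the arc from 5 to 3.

Residual capacity of (5,3): 30

after path 1 (6→11→2→5→3→4→7→8→9, push 11): res(5,3)=20
after path 2 (6→10→9, push 20): res(5,3)=20
after path 3 (6→7→8→9, push 5): res(5,3)=20
after path 4 (6→10→12→0→9, push 7): res(5,3)=20
after path 5 (6→7→4→12→0→9, push 9): res(5,3)=20
after path 6 (6→7→4→3→5→0→9, push 2): res(5,3)=22
after path 7 (6→10→1→3→5→0→9, push 8): res(5,3)=30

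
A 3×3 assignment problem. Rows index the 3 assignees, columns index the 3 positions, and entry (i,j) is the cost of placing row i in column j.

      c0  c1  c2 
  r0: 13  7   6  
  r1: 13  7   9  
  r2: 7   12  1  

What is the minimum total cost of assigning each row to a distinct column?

Minimum assignment cost: 20

optimal assignment: row0→col2 (cost 6), row1→col1 (cost 7), row2→col0 (cost 7)
total = 6 + 7 + 7 = 20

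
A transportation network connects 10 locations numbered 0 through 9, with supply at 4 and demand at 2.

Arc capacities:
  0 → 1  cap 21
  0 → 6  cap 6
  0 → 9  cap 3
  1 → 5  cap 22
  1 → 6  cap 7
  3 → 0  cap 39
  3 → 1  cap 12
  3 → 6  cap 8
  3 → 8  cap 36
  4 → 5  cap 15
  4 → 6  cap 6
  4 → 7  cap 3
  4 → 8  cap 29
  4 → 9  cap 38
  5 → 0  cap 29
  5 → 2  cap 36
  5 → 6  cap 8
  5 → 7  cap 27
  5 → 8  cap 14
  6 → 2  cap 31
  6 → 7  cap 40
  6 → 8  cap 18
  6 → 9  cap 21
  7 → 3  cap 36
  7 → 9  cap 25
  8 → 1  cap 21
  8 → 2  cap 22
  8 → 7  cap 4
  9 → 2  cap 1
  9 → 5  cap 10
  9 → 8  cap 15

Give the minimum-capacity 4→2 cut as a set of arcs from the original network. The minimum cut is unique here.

augment #1: 4→5→2 push 15
augment #2: 4→6→2 push 6
augment #3: 4→8→2 push 22
augment #4: 4→9→2 push 1
augment #5: 4→9→5→2 push 10
augment #6: 4→7→3→6→2 push 3
augment #7: 4→8→1→5→2 push 7
augment #8: 4→9→8→1→5→2 push 4
augment #9: 4→9→8→1→6→2 push 7
augment #10: 4→9→8→1→5→6→2 push 3
augment #11: 4→9→8→7→3→6→2 push 1
max flow = 79; residual-reachable set from 4 gives S-side
cut edges (S→T): {(4,5), (4,6), (4,7), (4,8), (9,2), (9,5), (9,8)} total cap 79

Min-cut arcs: {(4,5), (4,6), (4,7), (4,8), (9,2), (9,5), (9,8)} (total capacity 79)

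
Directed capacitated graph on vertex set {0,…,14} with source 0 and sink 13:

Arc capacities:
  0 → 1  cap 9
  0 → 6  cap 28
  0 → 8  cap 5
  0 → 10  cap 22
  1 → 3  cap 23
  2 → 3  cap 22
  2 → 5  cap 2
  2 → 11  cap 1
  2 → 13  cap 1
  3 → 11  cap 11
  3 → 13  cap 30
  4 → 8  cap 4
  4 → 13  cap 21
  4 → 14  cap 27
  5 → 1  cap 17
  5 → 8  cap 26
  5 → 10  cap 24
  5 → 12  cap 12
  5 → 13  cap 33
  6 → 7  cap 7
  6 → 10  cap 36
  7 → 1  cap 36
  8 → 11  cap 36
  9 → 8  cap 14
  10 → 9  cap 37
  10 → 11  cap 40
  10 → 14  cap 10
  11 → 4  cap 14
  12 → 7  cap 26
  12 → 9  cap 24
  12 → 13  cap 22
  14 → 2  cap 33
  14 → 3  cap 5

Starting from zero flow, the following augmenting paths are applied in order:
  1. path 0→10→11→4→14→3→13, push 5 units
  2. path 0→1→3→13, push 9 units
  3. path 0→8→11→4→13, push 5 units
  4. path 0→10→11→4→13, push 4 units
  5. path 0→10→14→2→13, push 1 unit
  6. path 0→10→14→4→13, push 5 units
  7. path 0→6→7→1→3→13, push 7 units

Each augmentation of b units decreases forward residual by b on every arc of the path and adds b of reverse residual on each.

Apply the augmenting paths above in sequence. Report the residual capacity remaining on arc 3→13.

Residual capacity of (3,13): 9

after path 1 (0→10→11→4→14→3→13, push 5): res(3,13)=25
after path 2 (0→1→3→13, push 9): res(3,13)=16
after path 3 (0→8→11→4→13, push 5): res(3,13)=16
after path 4 (0→10→11→4→13, push 4): res(3,13)=16
after path 5 (0→10→14→2→13, push 1): res(3,13)=16
after path 6 (0→10→14→4→13, push 5): res(3,13)=16
after path 7 (0→6→7→1→3→13, push 7): res(3,13)=9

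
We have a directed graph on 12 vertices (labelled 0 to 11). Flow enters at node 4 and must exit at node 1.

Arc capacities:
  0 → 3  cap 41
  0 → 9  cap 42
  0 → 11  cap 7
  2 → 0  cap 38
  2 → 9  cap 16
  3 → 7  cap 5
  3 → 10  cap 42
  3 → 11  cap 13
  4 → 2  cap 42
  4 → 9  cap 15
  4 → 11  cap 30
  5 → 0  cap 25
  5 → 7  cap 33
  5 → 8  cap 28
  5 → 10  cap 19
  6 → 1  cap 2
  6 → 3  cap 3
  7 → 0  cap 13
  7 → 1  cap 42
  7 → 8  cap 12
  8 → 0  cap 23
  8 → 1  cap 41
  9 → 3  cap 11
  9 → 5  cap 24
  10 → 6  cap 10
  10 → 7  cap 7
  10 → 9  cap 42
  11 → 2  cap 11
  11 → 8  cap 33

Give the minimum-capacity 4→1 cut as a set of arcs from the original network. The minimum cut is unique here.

augment #1: 4→11→8→1 push 30
augment #2: 4→9→3→7→1 push 5
augment #3: 4→9→5→7→1 push 10
augment #4: 4→2→0→11→8→1 push 3
augment #5: 4→2→9→5→7→1 push 14
augment #6: 4→2→0→3→10→6→1 push 2
augment #7: 4→2→0→3→10→7→1 push 7
max flow = 71; residual-reachable set from 4 gives S-side
cut edges (S→T): {(3,7), (6,1), (9,5), (10,7), (11,8)} total cap 71

Min-cut arcs: {(3,7), (6,1), (9,5), (10,7), (11,8)} (total capacity 71)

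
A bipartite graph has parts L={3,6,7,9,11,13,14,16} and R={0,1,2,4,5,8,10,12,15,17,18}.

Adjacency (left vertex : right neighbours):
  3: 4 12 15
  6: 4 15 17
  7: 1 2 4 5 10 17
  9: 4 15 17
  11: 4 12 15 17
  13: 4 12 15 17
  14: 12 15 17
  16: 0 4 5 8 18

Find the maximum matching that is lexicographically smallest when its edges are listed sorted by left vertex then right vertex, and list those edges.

Lex-smallest maximum matching: {(3,4), (6,15), (7,1), (9,17), (11,12), (16,0)}

|M| = 6 (so the lex-smallest maximum matching has 6 edges)
process left vertices in ascending order; for each, take the smallest-labelled available neighbour that still permits 6 edges overall, or leave it unmatched if none does
lex-smallest matching: {3-4, 6-15, 7-1, 9-17, 11-12, 16-0}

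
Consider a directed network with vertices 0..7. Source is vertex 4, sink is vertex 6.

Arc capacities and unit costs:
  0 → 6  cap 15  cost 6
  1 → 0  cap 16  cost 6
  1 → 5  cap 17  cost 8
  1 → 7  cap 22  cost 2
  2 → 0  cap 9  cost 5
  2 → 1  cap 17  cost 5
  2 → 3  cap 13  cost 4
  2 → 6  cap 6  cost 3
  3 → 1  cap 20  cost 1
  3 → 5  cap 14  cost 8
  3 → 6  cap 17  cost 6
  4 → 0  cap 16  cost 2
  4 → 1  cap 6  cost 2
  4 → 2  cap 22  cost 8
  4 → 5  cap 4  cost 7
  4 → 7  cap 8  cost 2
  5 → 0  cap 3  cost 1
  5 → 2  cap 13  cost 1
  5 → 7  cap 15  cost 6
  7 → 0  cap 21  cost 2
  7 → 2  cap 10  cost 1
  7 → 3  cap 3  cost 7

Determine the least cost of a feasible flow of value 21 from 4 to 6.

shortest-cost path #1: 4→7→2→6 push 6 @ unit cost 6 (adds 36)
shortest-cost path #2: 4→0→6 push 15 @ unit cost 8 (adds 120)
total cost = 156

Minimum cost for 21 units: 156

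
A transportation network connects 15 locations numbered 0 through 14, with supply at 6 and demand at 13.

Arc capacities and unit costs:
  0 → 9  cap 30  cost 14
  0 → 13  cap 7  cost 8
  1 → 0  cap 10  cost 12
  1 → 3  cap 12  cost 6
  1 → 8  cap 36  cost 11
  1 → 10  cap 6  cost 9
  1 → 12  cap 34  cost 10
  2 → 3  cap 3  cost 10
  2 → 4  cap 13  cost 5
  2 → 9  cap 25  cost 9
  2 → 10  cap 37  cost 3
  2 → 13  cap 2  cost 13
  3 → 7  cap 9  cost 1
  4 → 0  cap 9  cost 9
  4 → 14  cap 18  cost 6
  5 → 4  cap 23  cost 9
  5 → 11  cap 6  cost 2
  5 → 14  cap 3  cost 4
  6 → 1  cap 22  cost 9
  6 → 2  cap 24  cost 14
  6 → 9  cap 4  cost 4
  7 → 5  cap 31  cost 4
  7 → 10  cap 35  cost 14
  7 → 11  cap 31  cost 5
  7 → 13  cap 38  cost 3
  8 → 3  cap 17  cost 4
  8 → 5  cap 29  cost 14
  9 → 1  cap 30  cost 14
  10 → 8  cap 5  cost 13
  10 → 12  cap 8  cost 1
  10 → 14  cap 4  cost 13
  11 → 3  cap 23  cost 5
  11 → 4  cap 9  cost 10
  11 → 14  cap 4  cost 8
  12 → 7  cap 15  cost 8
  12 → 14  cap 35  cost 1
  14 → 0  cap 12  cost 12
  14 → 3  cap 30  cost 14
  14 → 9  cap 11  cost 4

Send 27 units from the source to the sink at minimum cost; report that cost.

Minimum cost for 27 units: 690

shortest-cost path #1: 6→1→3→7→13 push 9 @ unit cost 19 (adds 171)
shortest-cost path #2: 6→2→13 push 2 @ unit cost 27 (adds 54)
shortest-cost path #3: 6→1→0→13 push 7 @ unit cost 29 (adds 203)
shortest-cost path #4: 6→2→10→12→7→13 push 8 @ unit cost 29 (adds 232)
shortest-cost path #5: 6→1→12→7→13 push 1 @ unit cost 30 (adds 30)
total cost = 690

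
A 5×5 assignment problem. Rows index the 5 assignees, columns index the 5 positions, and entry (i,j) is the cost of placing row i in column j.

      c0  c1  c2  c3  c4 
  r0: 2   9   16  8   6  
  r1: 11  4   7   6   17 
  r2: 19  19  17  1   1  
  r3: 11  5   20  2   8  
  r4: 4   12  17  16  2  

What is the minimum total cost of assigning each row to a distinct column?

Minimum assignment cost: 17

optimal assignment: row0→col0 (cost 2), row1→col2 (cost 7), row2→col3 (cost 1), row3→col1 (cost 5), row4→col4 (cost 2)
total = 2 + 7 + 1 + 5 + 2 = 17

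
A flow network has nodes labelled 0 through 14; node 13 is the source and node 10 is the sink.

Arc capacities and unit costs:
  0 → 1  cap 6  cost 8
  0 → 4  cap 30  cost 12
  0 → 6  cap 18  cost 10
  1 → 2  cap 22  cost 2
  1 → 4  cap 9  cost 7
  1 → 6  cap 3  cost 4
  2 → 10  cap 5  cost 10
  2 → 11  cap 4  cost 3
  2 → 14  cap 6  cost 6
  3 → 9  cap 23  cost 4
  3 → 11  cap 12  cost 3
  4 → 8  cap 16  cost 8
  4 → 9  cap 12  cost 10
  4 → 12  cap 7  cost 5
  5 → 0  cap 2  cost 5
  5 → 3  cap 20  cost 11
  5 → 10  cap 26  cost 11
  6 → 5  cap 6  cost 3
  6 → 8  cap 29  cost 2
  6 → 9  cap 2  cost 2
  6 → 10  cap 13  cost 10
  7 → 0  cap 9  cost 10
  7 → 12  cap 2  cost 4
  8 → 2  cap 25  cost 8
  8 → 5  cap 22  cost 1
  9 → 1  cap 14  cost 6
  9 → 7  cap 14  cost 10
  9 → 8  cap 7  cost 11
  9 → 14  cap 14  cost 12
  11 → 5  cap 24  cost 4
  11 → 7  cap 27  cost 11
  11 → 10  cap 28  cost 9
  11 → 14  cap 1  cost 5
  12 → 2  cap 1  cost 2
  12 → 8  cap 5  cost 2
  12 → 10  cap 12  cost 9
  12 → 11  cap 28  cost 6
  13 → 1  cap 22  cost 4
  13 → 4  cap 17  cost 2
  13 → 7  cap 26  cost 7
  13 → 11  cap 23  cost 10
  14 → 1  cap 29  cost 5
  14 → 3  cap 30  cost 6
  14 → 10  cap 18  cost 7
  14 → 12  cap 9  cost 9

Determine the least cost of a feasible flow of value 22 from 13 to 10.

shortest-cost path #1: 13→1→2→10 push 5 @ unit cost 16 (adds 80)
shortest-cost path #2: 13→4→12→10 push 7 @ unit cost 16 (adds 112)
shortest-cost path #3: 13→1→6→10 push 3 @ unit cost 18 (adds 54)
shortest-cost path #4: 13→1→2→11→10 push 4 @ unit cost 18 (adds 72)
shortest-cost path #5: 13→11→10 push 3 @ unit cost 19 (adds 57)
total cost = 375

Minimum cost for 22 units: 375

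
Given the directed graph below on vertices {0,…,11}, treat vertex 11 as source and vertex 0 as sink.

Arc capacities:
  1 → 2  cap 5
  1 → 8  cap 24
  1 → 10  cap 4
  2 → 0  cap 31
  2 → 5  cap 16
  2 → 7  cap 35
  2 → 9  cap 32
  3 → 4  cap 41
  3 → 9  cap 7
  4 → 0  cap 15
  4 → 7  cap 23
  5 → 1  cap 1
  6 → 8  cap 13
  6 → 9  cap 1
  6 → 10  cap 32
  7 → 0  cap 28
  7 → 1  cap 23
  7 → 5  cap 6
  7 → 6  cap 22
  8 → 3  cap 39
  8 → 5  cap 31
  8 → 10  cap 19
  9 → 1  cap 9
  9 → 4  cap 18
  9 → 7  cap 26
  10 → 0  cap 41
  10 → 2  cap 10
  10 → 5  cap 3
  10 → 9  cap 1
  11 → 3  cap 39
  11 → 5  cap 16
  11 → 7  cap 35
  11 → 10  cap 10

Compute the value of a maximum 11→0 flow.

Maximum flow value: 85

augment #1: 11→7→0 bottleneck 28, total now 28
augment #2: 11→10→0 bottleneck 10, total now 38
augment #3: 11→3→4→0 bottleneck 15, total now 53
augment #4: 11→5→1→2→0 bottleneck 1, total now 54
augment #5: 11→7→1→2→0 bottleneck 4, total now 58
augment #6: 11→7→1→10→0 bottleneck 3, total now 61
augment #7: 11→3→9→1→10→0 bottleneck 1, total now 62
augment #8: 11→3→4→7→6→10→0 bottleneck 22, total now 84
augment #9: 11→3→9→1→8→10→0 bottleneck 1, total now 85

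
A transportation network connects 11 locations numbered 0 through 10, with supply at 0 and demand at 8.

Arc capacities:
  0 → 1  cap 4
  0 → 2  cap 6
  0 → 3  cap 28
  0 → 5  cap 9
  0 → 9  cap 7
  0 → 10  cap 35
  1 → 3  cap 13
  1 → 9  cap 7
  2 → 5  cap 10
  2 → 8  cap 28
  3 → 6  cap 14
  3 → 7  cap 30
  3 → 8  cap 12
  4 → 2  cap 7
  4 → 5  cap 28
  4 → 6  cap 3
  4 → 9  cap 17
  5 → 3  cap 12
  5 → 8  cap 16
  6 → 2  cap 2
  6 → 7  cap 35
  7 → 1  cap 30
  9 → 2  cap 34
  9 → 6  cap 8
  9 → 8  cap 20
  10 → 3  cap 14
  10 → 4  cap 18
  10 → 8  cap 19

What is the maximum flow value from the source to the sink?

augment #1: 0→2→8 bottleneck 6, total now 6
augment #2: 0→3→8 bottleneck 12, total now 18
augment #3: 0→5→8 bottleneck 9, total now 27
augment #4: 0→9→8 bottleneck 7, total now 34
augment #5: 0→10→8 bottleneck 19, total now 53
augment #6: 0→1→9→8 bottleneck 4, total now 57
augment #7: 0→3→6→2→8 bottleneck 2, total now 59
augment #8: 0→10→4→2→8 bottleneck 7, total now 66
augment #9: 0→10→4→5→8 bottleneck 7, total now 73
augment #10: 0→10→4→9→8 bottleneck 2, total now 75
augment #11: 0→3→7→1→9→8 bottleneck 3, total now 78

Maximum flow value: 78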